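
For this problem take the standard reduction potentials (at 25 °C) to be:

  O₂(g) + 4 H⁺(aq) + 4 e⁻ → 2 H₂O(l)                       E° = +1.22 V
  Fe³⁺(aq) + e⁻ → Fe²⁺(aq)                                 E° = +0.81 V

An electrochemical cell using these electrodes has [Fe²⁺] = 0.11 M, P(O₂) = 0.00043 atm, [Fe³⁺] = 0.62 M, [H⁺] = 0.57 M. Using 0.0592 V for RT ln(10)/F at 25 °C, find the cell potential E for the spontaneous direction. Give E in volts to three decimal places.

O₂/H₂O is the cathode (higher E°), Fe³⁺/Fe²⁺ the anode: E°cell = +1.22 − (+0.81) = +0.41 V, n = 4.
Overall: O₂(g) + 4 H⁺(aq) + 4 Fe²⁺(aq) → 2 H₂O(l) + 4 Fe³⁺(aq)
Q = [Fe³⁺]^4 / (P(O₂)·[H⁺]^4·[Fe²⁺]^4); log Q = 7.347.
E = E° − (0.0592/n) log Q = +0.41 − (0.0592/4)(7.347) = +0.301 V.

+0.301 V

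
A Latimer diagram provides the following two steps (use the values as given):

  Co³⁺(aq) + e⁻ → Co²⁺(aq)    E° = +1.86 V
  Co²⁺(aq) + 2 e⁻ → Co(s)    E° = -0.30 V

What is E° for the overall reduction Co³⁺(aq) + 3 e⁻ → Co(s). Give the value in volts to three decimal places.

Since ΔG° = −nFE° is additive over sequential reductions, n₃E°₃ = n₁E°₁ + n₂E°₂.
E°₃ = (1×+1.86 + 2×-0.30) / 3 = (+1.260) / 3 = +0.420 V.
E° values themselves are not directly additive — weighting by electron count is essential.

+0.420 V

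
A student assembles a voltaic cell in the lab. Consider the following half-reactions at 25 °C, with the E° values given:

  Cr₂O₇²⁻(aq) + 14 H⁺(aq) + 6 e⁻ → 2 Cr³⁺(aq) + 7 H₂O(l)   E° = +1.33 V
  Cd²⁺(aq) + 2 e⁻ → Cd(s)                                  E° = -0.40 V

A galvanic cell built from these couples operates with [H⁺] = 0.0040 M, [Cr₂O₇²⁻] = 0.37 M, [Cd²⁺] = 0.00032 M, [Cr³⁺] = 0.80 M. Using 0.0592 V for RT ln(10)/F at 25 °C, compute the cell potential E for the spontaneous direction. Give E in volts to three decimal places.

+1.500 V

Cr₂O₇²⁻/Cr³⁺ is the cathode (higher E°), Cd²⁺/Cd the anode: E°cell = +1.33 − (-0.40) = +1.73 V, n = 6.
Overall: Cr₂O₇²⁻(aq) + 14 H⁺(aq) + 3 Cd(s) → 2 Cr³⁺(aq) + 7 H₂O(l) + 3 Cd²⁺(aq)
Q = [Cr³⁺]^2·[Cd²⁺]^3 / ([Cr₂O₇²⁻]·[H⁺]^14); log Q = 23.325.
E = E° − (0.0592/n) log Q = +1.73 − (0.0592/6)(23.325) = +1.500 V.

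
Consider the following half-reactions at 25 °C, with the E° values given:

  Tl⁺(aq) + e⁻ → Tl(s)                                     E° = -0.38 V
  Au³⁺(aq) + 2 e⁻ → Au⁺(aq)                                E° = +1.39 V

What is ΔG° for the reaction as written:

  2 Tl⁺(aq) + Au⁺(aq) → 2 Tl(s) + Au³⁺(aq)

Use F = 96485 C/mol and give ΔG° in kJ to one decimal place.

As written, Tl⁺/Tl is reduced (cathode) and Au³⁺/Au⁺ is oxidised (anode), so E°cell = (-0.38) − (+1.39) = -1.77 V.
Balancing electrons gives n = 2.
ΔG° = −nFE° = −(2)(96485)(-1.77) = 341,557 J = +341.6 kJ.

+341.6 kJ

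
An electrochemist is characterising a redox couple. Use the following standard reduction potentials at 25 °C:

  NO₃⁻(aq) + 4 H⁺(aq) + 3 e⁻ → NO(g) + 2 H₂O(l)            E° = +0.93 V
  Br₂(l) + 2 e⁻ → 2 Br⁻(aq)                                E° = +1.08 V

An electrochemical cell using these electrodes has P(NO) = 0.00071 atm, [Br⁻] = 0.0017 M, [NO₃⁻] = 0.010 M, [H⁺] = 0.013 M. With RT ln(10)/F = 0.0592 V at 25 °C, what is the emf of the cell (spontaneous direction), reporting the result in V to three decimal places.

Br₂/Br⁻ is the cathode (higher E°), NO₃⁻/NO the anode: E°cell = +1.08 − (+0.93) = +0.15 V, n = 6.
Overall: 3 Br₂(l) + 2 NO(g) + 4 H₂O(l) → 6 Br⁻(aq) + 2 NO₃⁻(aq) + 8 H⁺(aq)
Q = [Br⁻]^6·[NO₃⁻]^2·[H⁺]^8 / (P(NO)^2); log Q = -29.408.
E = E° − (0.0592/n) log Q = +0.15 − (0.0592/6)(-29.408) = +0.440 V.

+0.440 V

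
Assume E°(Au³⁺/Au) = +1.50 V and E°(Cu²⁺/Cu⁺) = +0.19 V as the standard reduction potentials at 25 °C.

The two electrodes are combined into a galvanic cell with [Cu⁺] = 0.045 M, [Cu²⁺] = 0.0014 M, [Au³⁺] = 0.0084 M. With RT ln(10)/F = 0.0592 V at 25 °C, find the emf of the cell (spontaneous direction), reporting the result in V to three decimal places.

Au³⁺/Au is the cathode (higher E°), Cu²⁺/Cu⁺ the anode: E°cell = +1.50 − (+0.19) = +1.31 V, n = 3.
Overall: Au³⁺(aq) + 3 Cu⁺(aq) → Au(s) + 3 Cu²⁺(aq)
Q = [Cu²⁺]^3 / ([Au³⁺]·[Cu⁺]^3); log Q = -2.446.
E = E° − (0.0592/n) log Q = +1.31 − (0.0592/3)(-2.446) = +1.358 V.

+1.358 V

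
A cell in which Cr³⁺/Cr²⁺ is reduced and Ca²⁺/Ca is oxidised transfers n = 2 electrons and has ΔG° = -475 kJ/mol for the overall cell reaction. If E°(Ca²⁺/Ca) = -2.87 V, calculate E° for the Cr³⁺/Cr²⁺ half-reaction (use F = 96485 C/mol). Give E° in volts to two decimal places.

E°cell = −ΔG°/(nF) = −(-475×10³)/((2)(96485)) = +2.462 V.
Since Cr³⁺/Cr²⁺ is the cathode and Ca²⁺/Ca the anode, E°cell = E°(Cr³⁺/Cr²⁺) − E°(Ca²⁺/Ca).
So E°(Cr³⁺/Cr²⁺) = E°cell + E°(Ca²⁺/Ca) = +2.462 + (-2.87) = -0.41 V.

-0.41 V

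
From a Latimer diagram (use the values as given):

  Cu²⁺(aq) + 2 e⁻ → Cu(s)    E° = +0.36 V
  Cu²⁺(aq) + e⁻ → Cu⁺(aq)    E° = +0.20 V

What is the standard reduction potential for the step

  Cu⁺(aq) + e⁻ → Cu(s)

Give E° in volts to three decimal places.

+0.520 V

Sequential free energies add, so n₃E°₃ = n₁E°₁ + n₂E°₂.
With n₃ = 2, and the known step contributing 1×(+0.20) V, the unknown satisfies 1·E° = 2×(+0.36) − 1×(+0.20) = +0.520.
E° = +0.520 / 1 = +0.520 V.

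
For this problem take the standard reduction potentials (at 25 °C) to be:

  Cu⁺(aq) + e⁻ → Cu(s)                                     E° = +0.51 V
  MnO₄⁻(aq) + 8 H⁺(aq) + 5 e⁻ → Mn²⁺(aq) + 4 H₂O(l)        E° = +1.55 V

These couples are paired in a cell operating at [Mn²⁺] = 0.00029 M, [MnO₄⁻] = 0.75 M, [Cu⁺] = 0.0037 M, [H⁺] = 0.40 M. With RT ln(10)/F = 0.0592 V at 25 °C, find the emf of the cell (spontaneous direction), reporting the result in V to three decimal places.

+1.187 V

MnO₄⁻/Mn²⁺ is the cathode (higher E°), Cu⁺/Cu the anode: E°cell = +1.55 − (+0.51) = +1.04 V, n = 5.
Overall: MnO₄⁻(aq) + 8 H⁺(aq) + 5 Cu(s) → Mn²⁺(aq) + 4 H₂O(l) + 5 Cu⁺(aq)
Q = [Mn²⁺]·[Cu⁺]^5 / ([MnO₄⁻]·[H⁺]^8); log Q = -12.388.
E = E° − (0.0592/n) log Q = +1.04 − (0.0592/5)(-12.388) = +1.187 V.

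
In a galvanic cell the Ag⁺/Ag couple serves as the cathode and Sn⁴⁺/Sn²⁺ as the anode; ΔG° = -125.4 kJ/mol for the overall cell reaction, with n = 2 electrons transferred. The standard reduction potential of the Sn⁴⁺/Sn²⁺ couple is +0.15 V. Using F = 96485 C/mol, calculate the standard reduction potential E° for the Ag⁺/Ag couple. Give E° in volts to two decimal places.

+0.80 V

E°cell = −ΔG°/(nF) = −(-125.4×10³)/((2)(96485)) = +0.650 V.
Since Ag⁺/Ag is the cathode and Sn⁴⁺/Sn²⁺ the anode, E°cell = E°(Ag⁺/Ag) − E°(Sn⁴⁺/Sn²⁺).
So E°(Ag⁺/Ag) = E°cell + E°(Sn⁴⁺/Sn²⁺) = +0.650 + (+0.15) = +0.80 V.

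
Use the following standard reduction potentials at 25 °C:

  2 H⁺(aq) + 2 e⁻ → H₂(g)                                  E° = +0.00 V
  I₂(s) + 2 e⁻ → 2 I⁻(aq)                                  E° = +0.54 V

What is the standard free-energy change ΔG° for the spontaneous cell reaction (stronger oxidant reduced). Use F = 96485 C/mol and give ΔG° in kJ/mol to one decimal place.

I₂/I⁻ (E° = +0.54 V) is the cathode; H⁺/H₂ (E° = +0.00 V) is the anode, so E°cell = +0.54 V.
Balancing electrons gives n = 2 (lcm of 2 and 2).
ΔG° = −nFE° = −(2)(96485)(+0.54) = -104,204 J = -104.2 kJ/mol.

-104.2 kJ/mol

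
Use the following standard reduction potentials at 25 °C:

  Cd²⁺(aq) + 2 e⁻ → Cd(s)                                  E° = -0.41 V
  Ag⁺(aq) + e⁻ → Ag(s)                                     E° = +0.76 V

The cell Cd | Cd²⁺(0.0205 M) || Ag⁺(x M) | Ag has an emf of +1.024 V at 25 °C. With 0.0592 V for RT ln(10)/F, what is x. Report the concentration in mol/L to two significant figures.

0.00049 M

Ag⁺/Ag is the cathode, Cd²⁺/Cd the anode: E°cell = +1.17 V, n = 2.
Overall reaction: 2 Ag⁺(aq) + Cd(s) → 2 Ag(s) + Cd²⁺(aq); Q = [Cd²⁺]^1/[Ag⁺]^2.
From E = E° − (0.0592/n) log Q: log Q = (E° − E)·n/0.0592 = (+1.17 − (+1.024))·2/0.0592 = 4.9324.
So 2·log[Ag⁺] = 1·log(0.0205) − log Q = -1.6882 − (4.9324) = -6.6206; log[Ag⁺] = -6.6206 / 2 = -3.3103; [Ag⁺] = 10^(-3.3103) ≈ 0.00049 M.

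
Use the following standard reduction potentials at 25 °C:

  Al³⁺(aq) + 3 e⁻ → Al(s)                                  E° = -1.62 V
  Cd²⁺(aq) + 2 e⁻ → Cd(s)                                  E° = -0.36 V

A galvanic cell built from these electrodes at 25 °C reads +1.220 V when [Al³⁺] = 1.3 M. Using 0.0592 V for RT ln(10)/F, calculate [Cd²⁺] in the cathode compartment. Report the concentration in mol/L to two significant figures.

0.053 M

Cd²⁺/Cd is the cathode, Al³⁺/Al the anode: E°cell = +1.26 V, n = 6.
Overall reaction: 3 Cd²⁺(aq) + 2 Al(s) → 3 Cd(s) + 2 Al³⁺(aq); Q = [Al³⁺]^2/[Cd²⁺]^3.
From E = E° − (0.0592/n) log Q: log Q = (E° − E)·n/0.0592 = (+1.26 − (+1.220))·6/0.0592 = 4.0541.
So 3·log[Cd²⁺] = 2·log(1.3) − log Q = 0.2279 − (4.0541) = -3.8262; log[Cd²⁺] = -3.8262 / 3 = -1.2754; [Cd²⁺] = 10^(-1.2754) ≈ 0.053 M.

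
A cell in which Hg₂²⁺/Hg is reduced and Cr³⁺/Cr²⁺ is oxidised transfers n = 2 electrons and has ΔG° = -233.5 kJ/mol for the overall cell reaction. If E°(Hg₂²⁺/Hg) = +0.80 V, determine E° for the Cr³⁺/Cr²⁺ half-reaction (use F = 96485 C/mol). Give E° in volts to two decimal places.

E°cell = −ΔG°/(nF) = −(-233.5×10³)/((2)(96485)) = +1.210 V.
Since Hg₂²⁺/Hg is the cathode and Cr³⁺/Cr²⁺ the anode, E°cell = E°(Hg₂²⁺/Hg) − E°(Cr³⁺/Cr²⁺).
So E°(Cr³⁺/Cr²⁺) = E°(Hg₂²⁺/Hg) − E°cell = (+0.80) − (+1.210) = -0.41 V.

-0.41 V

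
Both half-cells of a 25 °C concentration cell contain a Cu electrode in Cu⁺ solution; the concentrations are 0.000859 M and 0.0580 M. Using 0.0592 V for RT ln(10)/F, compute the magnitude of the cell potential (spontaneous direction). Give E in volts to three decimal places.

For a concentration cell E°cell = 0. The 0.0580 M side is the cathode (reduction is favoured where [Cu⁺] is higher).
With n = 1, E = −(0.0592/1) log([Cu⁺]ₐₙ/[Cu⁺]꜀ₐₜ) = −(0.0592/1) log(0.000859/0.058) = −(0.0592/1)(-1.829) = +0.108 V.

+0.108 V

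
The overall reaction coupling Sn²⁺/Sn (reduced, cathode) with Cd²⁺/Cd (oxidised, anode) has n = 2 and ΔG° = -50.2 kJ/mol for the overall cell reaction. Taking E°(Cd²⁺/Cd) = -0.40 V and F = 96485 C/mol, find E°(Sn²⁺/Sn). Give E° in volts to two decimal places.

-0.14 V

E°cell = −ΔG°/(nF) = −(-50.2×10³)/((2)(96485)) = +0.260 V.
Since Sn²⁺/Sn is the cathode and Cd²⁺/Cd the anode, E°cell = E°(Sn²⁺/Sn) − E°(Cd²⁺/Cd).
So E°(Sn²⁺/Sn) = E°cell + E°(Cd²⁺/Cd) = +0.260 + (-0.40) = -0.14 V.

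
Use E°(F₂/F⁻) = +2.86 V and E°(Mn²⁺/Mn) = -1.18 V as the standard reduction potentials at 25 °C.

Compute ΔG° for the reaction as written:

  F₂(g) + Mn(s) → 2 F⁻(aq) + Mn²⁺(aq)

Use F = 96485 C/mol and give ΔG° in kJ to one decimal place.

As written, F₂/F⁻ is reduced (cathode) and Mn²⁺/Mn is oxidised (anode), so E°cell = (+2.86) − (-1.18) = +4.04 V.
Balancing electrons gives n = 2.
ΔG° = −nFE° = −(2)(96485)(+4.04) = -779,599 J = -779.6 kJ.

-779.6 kJ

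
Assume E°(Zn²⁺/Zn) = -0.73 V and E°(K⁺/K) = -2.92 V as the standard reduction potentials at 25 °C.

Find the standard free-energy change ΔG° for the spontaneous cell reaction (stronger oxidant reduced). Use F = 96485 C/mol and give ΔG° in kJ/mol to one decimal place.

-422.6 kJ/mol

Zn²⁺/Zn (E° = -0.73 V) is the cathode; K⁺/K (E° = -2.92 V) is the anode, so E°cell = +2.19 V.
Balancing electrons gives n = 2 (lcm of 2 and 1).
ΔG° = −nFE° = −(2)(96485)(+2.19) = -422,604 J = -422.6 kJ/mol.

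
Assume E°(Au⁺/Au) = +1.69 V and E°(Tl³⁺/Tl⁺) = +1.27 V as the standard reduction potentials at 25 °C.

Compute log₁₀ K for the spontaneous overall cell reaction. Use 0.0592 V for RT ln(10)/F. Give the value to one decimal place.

14.2

Cathode: Au⁺/Au; anode: Tl³⁺/Tl⁺. E°cell = +0.42 V, n = 2.
log K = nE°cell / 0.0592 = (2)(+0.42) / 0.0592 = 14.2.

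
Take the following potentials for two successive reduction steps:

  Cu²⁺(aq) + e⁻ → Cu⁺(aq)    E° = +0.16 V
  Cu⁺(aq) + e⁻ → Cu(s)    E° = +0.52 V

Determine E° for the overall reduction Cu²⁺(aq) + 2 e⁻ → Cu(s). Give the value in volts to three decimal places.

+0.340 V

Since ΔG° = −nFE° is additive over sequential reductions, n₃E°₃ = n₁E°₁ + n₂E°₂.
E°₃ = (1×+0.16 + 1×+0.52) / 2 = (+0.680) / 2 = +0.340 V.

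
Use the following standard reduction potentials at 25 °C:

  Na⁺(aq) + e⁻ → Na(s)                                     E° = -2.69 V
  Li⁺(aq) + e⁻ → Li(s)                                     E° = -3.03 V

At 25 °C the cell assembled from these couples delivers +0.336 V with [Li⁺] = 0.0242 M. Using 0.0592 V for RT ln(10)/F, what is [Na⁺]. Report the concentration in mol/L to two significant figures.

0.021 M

Na⁺/Na is the cathode, Li⁺/Li the anode: E°cell = +0.34 V, n = 1.
Overall reaction: Na⁺(aq) + Li(s) → Na(s) + Li⁺(aq); Q = [Li⁺]^1/[Na⁺]^1.
From E = E° − (0.0592/n) log Q: log Q = (E° − E)·n/0.0592 = (+0.34 − (+0.336))·1/0.0592 = 0.0676.
So 1·log[Na⁺] = 1·log(0.0242) − log Q = -1.6162 − (0.0676) = -1.6838; [Na⁺] = 10^(-1.6838) ≈ 0.021 M.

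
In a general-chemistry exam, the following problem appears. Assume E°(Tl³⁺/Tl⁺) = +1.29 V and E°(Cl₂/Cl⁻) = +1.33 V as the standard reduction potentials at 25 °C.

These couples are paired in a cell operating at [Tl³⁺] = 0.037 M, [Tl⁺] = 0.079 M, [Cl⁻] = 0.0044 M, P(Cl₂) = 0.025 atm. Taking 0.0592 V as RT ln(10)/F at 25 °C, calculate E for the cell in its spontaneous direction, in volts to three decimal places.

Cl₂/Cl⁻ is the cathode (higher E°), Tl³⁺/Tl⁺ the anode: E°cell = +1.33 − (+1.29) = +0.04 V, n = 2.
Overall: Cl₂(g) + Tl⁺(aq) → 2 Cl⁻(aq) + Tl³⁺(aq)
Q = [Cl⁻]^2·[Tl³⁺] / (P(Cl₂)·[Tl⁺]); log Q = -3.440.
E = E° − (0.0592/n) log Q = +0.04 − (0.0592/2)(-3.440) = +0.142 V.

+0.142 V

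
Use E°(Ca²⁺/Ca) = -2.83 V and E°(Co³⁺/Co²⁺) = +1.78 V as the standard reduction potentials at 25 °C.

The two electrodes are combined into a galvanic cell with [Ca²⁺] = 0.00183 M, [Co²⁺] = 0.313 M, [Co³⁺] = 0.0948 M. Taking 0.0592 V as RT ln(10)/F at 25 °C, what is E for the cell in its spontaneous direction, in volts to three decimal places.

Co³⁺/Co²⁺ is the cathode (higher E°), Ca²⁺/Ca the anode: E°cell = +1.78 − (-2.83) = +4.61 V, n = 2.
Overall: 2 Co³⁺(aq) + Ca(s) → 2 Co²⁺(aq) + Ca²⁺(aq)
Q = [Co²⁺]^2·[Ca²⁺] / ([Co³⁺]^2); log Q = -1.700.
E = E° − (0.0592/n) log Q = +4.61 − (0.0592/2)(-1.700) = +4.660 V.

+4.660 V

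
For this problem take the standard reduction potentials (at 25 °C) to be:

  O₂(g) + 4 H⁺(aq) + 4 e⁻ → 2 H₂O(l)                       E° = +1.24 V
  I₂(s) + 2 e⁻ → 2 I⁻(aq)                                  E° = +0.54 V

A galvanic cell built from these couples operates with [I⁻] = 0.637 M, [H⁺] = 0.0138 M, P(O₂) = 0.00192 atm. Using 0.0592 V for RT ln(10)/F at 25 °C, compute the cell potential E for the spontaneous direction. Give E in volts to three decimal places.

+0.538 V

O₂/H₂O is the cathode (higher E°), I₂/I⁻ the anode: E°cell = +1.24 − (+0.54) = +0.70 V, n = 4.
Overall: O₂(g) + 4 H⁺(aq) + 4 I⁻(aq) → 2 H₂O(l) + 2 I₂(s)
Q = 1 / (P(O₂)·[H⁺]^4·[I⁻]^4); log Q = 10.941.
E = E° − (0.0592/n) log Q = +0.70 − (0.0592/4)(10.941) = +0.538 V.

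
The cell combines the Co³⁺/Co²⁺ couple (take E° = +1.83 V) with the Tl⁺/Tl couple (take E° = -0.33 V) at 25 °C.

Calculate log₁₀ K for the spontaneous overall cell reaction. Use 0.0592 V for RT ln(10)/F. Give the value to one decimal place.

Cathode: Co³⁺/Co²⁺; anode: Tl⁺/Tl. E°cell = +2.16 V, n = 1.
log K = nE°cell / 0.0592 = (1)(+2.16) / 0.0592 = 36.5.

36.5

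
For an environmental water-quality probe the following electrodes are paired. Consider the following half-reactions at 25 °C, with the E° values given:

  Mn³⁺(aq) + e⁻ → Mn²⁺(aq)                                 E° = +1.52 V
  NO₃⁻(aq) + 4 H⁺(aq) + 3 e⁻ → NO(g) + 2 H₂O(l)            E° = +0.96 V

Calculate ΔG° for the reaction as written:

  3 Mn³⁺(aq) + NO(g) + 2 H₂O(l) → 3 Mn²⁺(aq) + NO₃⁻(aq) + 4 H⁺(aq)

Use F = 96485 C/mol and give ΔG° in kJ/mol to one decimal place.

As written, Mn³⁺/Mn²⁺ is reduced (cathode) and NO₃⁻/NO is oxidised (anode), so E°cell = (+1.52) − (+0.96) = +0.56 V.
Balancing electrons gives n = 3.
ΔG° = −nFE° = −(3)(96485)(+0.56) = -162,095 J = -162.1 kJ/mol.

-162.1 kJ/mol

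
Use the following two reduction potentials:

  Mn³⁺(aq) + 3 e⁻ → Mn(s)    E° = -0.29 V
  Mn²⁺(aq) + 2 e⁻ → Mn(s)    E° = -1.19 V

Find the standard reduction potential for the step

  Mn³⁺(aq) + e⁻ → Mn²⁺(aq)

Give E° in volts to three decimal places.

+1.510 V

Sequential free energies add, so n₃E°₃ = n₁E°₁ + n₂E°₂.
With n₃ = 3, and the known step contributing 2×(-1.19) V, the unknown satisfies 1·E° = 3×(-0.29) − 2×(-1.19) = +1.510.
E° = +1.510 / 1 = +1.510 V.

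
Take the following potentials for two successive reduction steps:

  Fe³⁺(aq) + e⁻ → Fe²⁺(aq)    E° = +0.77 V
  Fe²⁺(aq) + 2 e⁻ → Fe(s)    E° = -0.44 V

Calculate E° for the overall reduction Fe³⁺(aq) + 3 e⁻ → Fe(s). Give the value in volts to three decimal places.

Since ΔG° = −nFE° is additive over sequential reductions, n₃E°₃ = n₁E°₁ + n₂E°₂.
E°₃ = (1×+0.77 + 2×-0.44) / 3 = (-0.110) / 3 = -0.037 V.

-0.037 V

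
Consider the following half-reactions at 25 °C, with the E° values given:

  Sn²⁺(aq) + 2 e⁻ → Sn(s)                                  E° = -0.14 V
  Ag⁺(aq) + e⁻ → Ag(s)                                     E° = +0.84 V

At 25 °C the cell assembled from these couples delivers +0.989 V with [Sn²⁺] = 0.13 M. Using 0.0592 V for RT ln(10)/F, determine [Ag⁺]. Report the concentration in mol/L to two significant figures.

Ag⁺/Ag is the cathode, Sn²⁺/Sn the anode: E°cell = +0.98 V, n = 2.
Overall reaction: 2 Ag⁺(aq) + Sn(s) → 2 Ag(s) + Sn²⁺(aq); Q = [Sn²⁺]^1/[Ag⁺]^2.
From E = E° − (0.0592/n) log Q: log Q = (E° − E)·n/0.0592 = (+0.98 − (+0.989))·2/0.0592 = -0.3041.
So 2·log[Ag⁺] = 1·log(0.13) − log Q = -0.8861 − (-0.3041) = -0.5820; log[Ag⁺] = -0.5820 / 2 = -0.2910; [Ag⁺] = 10^(-0.2910) ≈ 0.51 M.

0.51 M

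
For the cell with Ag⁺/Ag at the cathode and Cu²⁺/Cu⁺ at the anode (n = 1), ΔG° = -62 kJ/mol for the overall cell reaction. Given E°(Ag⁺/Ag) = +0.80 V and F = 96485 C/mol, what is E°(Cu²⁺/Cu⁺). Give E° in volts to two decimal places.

+0.16 V

E°cell = −ΔG°/(nF) = −(-62×10³)/((1)(96485)) = +0.643 V.
Since Ag⁺/Ag is the cathode and Cu²⁺/Cu⁺ the anode, E°cell = E°(Ag⁺/Ag) − E°(Cu²⁺/Cu⁺).
So E°(Cu²⁺/Cu⁺) = E°(Ag⁺/Ag) − E°cell = (+0.80) − (+0.643) = +0.16 V.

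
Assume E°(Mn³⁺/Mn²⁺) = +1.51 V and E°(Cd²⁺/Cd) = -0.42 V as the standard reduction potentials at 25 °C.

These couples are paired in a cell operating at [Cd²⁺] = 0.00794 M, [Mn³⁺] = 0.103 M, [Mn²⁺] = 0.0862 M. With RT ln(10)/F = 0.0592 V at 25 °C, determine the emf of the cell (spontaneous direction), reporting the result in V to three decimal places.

+1.997 V

Mn³⁺/Mn²⁺ is the cathode (higher E°), Cd²⁺/Cd the anode: E°cell = +1.51 − (-0.42) = +1.93 V, n = 2.
Overall: 2 Mn³⁺(aq) + Cd(s) → 2 Mn²⁺(aq) + Cd²⁺(aq)
Q = [Mn²⁺]^2·[Cd²⁺] / ([Mn³⁺]^2); log Q = -2.255.
E = E° − (0.0592/n) log Q = +1.93 − (0.0592/2)(-2.255) = +1.997 V.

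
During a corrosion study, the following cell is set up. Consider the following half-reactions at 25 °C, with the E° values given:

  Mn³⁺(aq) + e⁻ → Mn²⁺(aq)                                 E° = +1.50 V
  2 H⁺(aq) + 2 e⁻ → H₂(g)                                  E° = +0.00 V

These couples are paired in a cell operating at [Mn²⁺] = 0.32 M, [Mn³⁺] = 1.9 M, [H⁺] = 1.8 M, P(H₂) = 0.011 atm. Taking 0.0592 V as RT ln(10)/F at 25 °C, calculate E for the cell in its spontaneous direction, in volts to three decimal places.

Mn³⁺/Mn²⁺ is the cathode (higher E°), H⁺/H₂ the anode: E°cell = +1.50 − (+0.00) = +1.50 V, n = 2.
Overall: 2 Mn³⁺(aq) + H₂(g) → 2 Mn²⁺(aq) + 2 H⁺(aq)
Q = [Mn²⁺]^2·[H⁺]^2 / ([Mn³⁺]^2·P(H₂)); log Q = 0.922.
E = E° − (0.0592/n) log Q = +1.50 − (0.0592/2)(0.922) = +1.473 V.

+1.473 V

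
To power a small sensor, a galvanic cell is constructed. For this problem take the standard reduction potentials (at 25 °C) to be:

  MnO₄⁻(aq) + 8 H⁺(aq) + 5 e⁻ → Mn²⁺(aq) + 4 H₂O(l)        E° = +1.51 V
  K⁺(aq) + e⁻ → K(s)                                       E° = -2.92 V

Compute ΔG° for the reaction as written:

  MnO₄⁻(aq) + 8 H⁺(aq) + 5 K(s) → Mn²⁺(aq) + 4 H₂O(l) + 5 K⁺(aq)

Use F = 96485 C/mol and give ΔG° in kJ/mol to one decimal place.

-2137.1 kJ/mol

As written, MnO₄⁻/Mn²⁺ is reduced (cathode) and K⁺/K is oxidised (anode), so E°cell = (+1.51) − (-2.92) = +4.43 V.
Balancing electrons gives n = 5.
ΔG° = −nFE° = −(5)(96485)(+4.43) = -2,137,143 J = -2137.1 kJ/mol.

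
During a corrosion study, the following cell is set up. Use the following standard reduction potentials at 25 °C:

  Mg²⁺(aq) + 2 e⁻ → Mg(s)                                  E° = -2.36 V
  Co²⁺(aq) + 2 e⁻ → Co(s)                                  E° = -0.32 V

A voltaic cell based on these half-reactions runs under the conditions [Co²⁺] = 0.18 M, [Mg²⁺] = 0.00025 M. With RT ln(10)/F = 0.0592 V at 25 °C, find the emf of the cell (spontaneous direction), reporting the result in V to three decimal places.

Co²⁺/Co is the cathode (higher E°), Mg²⁺/Mg the anode: E°cell = -0.32 − (-2.36) = +2.04 V, n = 2.
Overall: Co²⁺(aq) + Mg(s) → Co(s) + Mg²⁺(aq)
Q = [Mg²⁺] / ([Co²⁺]); log Q = -2.857.
E = E° − (0.0592/n) log Q = +2.04 − (0.0592/2)(-2.857) = +2.125 V.

+2.125 V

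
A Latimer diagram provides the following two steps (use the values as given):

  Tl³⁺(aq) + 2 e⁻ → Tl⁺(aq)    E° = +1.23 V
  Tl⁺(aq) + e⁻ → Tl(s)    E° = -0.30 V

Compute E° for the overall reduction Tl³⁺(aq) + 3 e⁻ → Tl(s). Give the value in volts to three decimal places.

+0.720 V

Standard free energies of sequential steps add: ΔG°₃ = ΔG°₁ + ΔG°₂, so n₃E°₃ = n₁E°₁ + n₂E°₂.
E°₃ = (2×+1.23 + 1×-0.30) / 3 = (+2.160) / 3 = +0.720 V.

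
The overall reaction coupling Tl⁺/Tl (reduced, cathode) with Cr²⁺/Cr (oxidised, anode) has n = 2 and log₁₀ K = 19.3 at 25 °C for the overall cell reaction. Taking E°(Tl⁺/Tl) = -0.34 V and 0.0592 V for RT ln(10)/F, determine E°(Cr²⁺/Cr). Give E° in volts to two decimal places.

-0.91 V

E°cell = (0.0592/n)·log K = (0.0592/2)(19.3) = +0.571 V.
Since Tl⁺/Tl is the cathode and Cr²⁺/Cr the anode, E°cell = E°(Tl⁺/Tl) − E°(Cr²⁺/Cr).
So E°(Cr²⁺/Cr) = E°(Tl⁺/Tl) − E°cell = (-0.34) − (+0.571) = -0.91 V.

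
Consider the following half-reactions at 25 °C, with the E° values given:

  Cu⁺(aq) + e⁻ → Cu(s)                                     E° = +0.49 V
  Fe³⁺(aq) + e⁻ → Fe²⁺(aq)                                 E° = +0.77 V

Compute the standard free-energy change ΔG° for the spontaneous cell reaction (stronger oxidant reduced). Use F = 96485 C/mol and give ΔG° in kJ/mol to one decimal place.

Fe³⁺/Fe²⁺ (E° = +0.77 V) is the cathode; Cu⁺/Cu (E° = +0.49 V) is the anode, so E°cell = +0.28 V.
Balancing electrons gives n = 1 (lcm of 1 and 1).
ΔG° = −nFE° = −(1)(96485)(+0.28) = -27,016 J = -27.0 kJ/mol.

-27.0 kJ/mol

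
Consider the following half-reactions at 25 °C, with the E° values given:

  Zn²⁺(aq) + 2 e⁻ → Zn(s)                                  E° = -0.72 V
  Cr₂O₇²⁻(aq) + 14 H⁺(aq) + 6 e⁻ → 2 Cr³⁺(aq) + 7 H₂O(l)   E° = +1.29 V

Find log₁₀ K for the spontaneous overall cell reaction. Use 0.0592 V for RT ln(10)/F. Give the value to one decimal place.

Cathode: Cr₂O₇²⁻/Cr³⁺; anode: Zn²⁺/Zn. E°cell = +2.01 V, n = 6.
log K = nE°cell / 0.0592 = (6)(+2.01) / 0.0592 = 203.7.

203.7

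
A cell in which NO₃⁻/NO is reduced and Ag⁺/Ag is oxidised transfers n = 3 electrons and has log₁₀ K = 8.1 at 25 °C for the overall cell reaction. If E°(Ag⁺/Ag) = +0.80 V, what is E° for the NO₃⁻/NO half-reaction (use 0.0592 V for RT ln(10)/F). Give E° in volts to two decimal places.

+0.96 V

E°cell = (0.0592/n)·log K = (0.0592/3)(8.1) = +0.160 V.
Since NO₃⁻/NO is the cathode and Ag⁺/Ag the anode, E°cell = E°(NO₃⁻/NO) − E°(Ag⁺/Ag).
So E°(NO₃⁻/NO) = E°cell + E°(Ag⁺/Ag) = +0.160 + (+0.80) = +0.96 V.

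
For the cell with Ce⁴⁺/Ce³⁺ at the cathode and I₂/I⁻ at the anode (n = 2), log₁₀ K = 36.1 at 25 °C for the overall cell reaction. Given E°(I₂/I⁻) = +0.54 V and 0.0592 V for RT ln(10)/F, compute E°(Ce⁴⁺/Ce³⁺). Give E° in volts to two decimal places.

+1.61 V

E°cell = (0.0592/n)·log K = (0.0592/2)(36.1) = +1.069 V.
Since Ce⁴⁺/Ce³⁺ is the cathode and I₂/I⁻ the anode, E°cell = E°(Ce⁴⁺/Ce³⁺) − E°(I₂/I⁻).
So E°(Ce⁴⁺/Ce³⁺) = E°cell + E°(I₂/I⁻) = +1.069 + (+0.54) = +1.61 V.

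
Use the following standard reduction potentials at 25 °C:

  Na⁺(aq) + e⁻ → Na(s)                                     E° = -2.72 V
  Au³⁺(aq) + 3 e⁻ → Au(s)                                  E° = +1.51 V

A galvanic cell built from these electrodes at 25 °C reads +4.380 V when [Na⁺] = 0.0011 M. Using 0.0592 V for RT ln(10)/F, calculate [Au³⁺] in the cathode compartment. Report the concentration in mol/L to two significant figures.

Au³⁺/Au is the cathode, Na⁺/Na the anode: E°cell = +4.23 V, n = 3.
Overall reaction: Au³⁺(aq) + 3 Na(s) → Au(s) + 3 Na⁺(aq); Q = [Na⁺]^3/[Au³⁺]^1.
From E = E° − (0.0592/n) log Q: log Q = (E° − E)·n/0.0592 = (+4.23 − (+4.380))·3/0.0592 = -7.6014.
So 1·log[Au³⁺] = 3·log(0.0011) − log Q = -8.8758 − (-7.6014) = -1.2744; [Au³⁺] = 10^(-1.2744) ≈ 0.053 M.

0.053 M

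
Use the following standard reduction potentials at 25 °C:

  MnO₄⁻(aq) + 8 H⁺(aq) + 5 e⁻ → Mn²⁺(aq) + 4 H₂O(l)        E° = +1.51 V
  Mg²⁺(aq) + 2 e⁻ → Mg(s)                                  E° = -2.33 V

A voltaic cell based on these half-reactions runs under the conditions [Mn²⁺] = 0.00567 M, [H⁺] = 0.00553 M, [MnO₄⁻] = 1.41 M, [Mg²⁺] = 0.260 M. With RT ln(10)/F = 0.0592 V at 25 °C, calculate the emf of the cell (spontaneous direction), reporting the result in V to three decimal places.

MnO₄⁻/Mn²⁺ is the cathode (higher E°), Mg²⁺/Mg the anode: E°cell = +1.51 − (-2.33) = +3.84 V, n = 10.
Overall: 2 MnO₄⁻(aq) + 16 H⁺(aq) + 5 Mg(s) → 2 Mn²⁺(aq) + 8 H₂O(l) + 5 Mg²⁺(aq)
Q = [Mn²⁺]^2·[Mg²⁺]^5 / ([MnO₄⁻]^2·[H⁺]^16); log Q = 28.400.
E = E° − (0.0592/n) log Q = +3.84 − (0.0592/10)(28.400) = +3.672 V.

+3.672 V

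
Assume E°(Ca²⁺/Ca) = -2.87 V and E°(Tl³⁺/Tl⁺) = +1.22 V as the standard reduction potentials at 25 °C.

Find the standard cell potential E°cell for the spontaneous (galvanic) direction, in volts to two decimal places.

+4.09 V

The Tl³⁺/Tl⁺ couple has the higher reduction potential, so it is the cathode; Ca²⁺/Ca is oxidised at the anode.
E°cell = E°(cathode) − E°(anode) = (+1.22) − (-2.87) = +4.09 V.
Since E°cell > 0, the reaction is spontaneous under standard conditions.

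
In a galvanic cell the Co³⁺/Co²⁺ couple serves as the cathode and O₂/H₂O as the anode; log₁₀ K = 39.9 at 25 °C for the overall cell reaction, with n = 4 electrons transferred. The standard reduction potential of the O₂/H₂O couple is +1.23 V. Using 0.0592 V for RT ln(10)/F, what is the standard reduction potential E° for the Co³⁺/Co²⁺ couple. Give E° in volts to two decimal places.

+1.82 V

E°cell = (0.0592/n)·log K = (0.0592/4)(39.9) = +0.591 V.
Since Co³⁺/Co²⁺ is the cathode and O₂/H₂O the anode, E°cell = E°(Co³⁺/Co²⁺) − E°(O₂/H₂O).
So E°(Co³⁺/Co²⁺) = E°cell + E°(O₂/H₂O) = +0.591 + (+1.23) = +1.82 V.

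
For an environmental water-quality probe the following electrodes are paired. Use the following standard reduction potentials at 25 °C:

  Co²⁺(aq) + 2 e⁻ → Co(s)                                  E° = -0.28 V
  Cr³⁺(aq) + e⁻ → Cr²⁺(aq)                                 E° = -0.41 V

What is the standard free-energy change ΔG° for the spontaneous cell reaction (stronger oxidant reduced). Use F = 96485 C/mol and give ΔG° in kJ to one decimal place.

-25.1 kJ

Co²⁺/Co (E° = -0.28 V) is the cathode; Cr³⁺/Cr²⁺ (E° = -0.41 V) is the anode, so E°cell = +0.13 V.
Balancing electrons gives n = 2 (lcm of 2 and 1).
ΔG° = −nFE° = −(2)(96485)(+0.13) = -25,086 J = -25.1 kJ.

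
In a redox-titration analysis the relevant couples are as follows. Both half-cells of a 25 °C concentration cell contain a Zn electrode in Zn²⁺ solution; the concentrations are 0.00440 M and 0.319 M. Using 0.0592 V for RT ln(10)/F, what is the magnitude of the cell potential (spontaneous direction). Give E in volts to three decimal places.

For a concentration cell E°cell = 0. The 0.319 M side is the cathode (reduction is favoured where [Zn²⁺] is higher).
With n = 2, E = −(0.0592/2) log([Zn²⁺]ₐₙ/[Zn²⁺]꜀ₐₜ) = −(0.0592/2) log(0.0044/0.319) = −(0.0592/2)(-1.860) = +0.055 V.

+0.055 V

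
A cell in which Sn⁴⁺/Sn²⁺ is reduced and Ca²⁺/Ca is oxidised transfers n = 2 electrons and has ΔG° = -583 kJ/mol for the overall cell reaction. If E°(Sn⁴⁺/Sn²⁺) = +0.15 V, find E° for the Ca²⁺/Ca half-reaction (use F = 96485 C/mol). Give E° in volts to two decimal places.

E°cell = −ΔG°/(nF) = −(-583×10³)/((2)(96485)) = +3.021 V.
Since Sn⁴⁺/Sn²⁺ is the cathode and Ca²⁺/Ca the anode, E°cell = E°(Sn⁴⁺/Sn²⁺) − E°(Ca²⁺/Ca).
So E°(Ca²⁺/Ca) = E°(Sn⁴⁺/Sn²⁺) − E°cell = (+0.15) − (+3.021) = -2.87 V.

-2.87 V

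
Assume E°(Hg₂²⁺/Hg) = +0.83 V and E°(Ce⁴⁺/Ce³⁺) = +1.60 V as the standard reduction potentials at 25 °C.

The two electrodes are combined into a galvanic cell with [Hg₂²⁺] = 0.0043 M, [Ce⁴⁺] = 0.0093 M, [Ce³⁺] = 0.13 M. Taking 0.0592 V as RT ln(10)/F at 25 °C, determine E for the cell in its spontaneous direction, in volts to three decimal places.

+0.772 V

Ce⁴⁺/Ce³⁺ is the cathode (higher E°), Hg₂²⁺/Hg the anode: E°cell = +1.60 − (+0.83) = +0.77 V, n = 2.
Overall: 2 Ce⁴⁺(aq) + 2 Hg(l) → 2 Ce³⁺(aq) + Hg₂²⁺(aq)
Q = [Ce³⁺]^2·[Hg₂²⁺] / ([Ce⁴⁺]^2); log Q = -0.076.
E = E° − (0.0592/n) log Q = +0.77 − (0.0592/2)(-0.076) = +0.772 V.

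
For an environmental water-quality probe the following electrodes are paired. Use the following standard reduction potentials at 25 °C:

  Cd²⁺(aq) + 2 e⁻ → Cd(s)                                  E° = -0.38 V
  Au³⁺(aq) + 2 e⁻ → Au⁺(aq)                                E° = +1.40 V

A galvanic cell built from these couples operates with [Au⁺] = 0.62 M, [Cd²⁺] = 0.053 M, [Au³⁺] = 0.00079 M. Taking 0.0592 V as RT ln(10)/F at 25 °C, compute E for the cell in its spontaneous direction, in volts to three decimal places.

+1.732 V

Au³⁺/Au⁺ is the cathode (higher E°), Cd²⁺/Cd the anode: E°cell = +1.40 − (-0.38) = +1.78 V, n = 2.
Overall: Au³⁺(aq) + Cd(s) → Au⁺(aq) + Cd²⁺(aq)
Q = [Au⁺]·[Cd²⁺] / ([Au³⁺]); log Q = 1.619.
E = E° − (0.0592/n) log Q = +1.78 − (0.0592/2)(1.619) = +1.732 V.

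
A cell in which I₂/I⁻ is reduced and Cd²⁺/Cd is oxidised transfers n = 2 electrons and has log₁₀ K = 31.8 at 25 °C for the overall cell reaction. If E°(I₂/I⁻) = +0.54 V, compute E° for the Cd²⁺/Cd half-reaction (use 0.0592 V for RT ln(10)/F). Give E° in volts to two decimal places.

-0.40 V

E°cell = (0.0592/n)·log K = (0.0592/2)(31.8) = +0.941 V.
Since I₂/I⁻ is the cathode and Cd²⁺/Cd the anode, E°cell = E°(I₂/I⁻) − E°(Cd²⁺/Cd).
So E°(Cd²⁺/Cd) = E°(I₂/I⁻) − E°cell = (+0.54) − (+0.941) = -0.40 V.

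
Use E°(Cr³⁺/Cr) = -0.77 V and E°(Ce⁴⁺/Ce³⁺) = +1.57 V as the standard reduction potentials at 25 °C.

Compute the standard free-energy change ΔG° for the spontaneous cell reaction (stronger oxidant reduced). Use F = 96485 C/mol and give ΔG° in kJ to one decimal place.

-677.3 kJ

Ce⁴⁺/Ce³⁺ (E° = +1.57 V) is the cathode; Cr³⁺/Cr (E° = -0.77 V) is the anode, so E°cell = +2.34 V.
Balancing electrons gives n = 3 (lcm of 1 and 3).
ΔG° = −nFE° = −(3)(96485)(+2.34) = -677,325 J = -677.3 kJ.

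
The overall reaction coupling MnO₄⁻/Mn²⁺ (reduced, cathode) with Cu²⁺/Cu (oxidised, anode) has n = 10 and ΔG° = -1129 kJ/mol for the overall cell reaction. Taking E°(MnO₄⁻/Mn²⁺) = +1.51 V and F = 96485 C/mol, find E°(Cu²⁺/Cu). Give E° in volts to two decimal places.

+0.34 V

E°cell = −ΔG°/(nF) = −(-1129×10³)/((10)(96485)) = +1.170 V.
Since MnO₄⁻/Mn²⁺ is the cathode and Cu²⁺/Cu the anode, E°cell = E°(MnO₄⁻/Mn²⁺) − E°(Cu²⁺/Cu).
So E°(Cu²⁺/Cu) = E°(MnO₄⁻/Mn²⁺) − E°cell = (+1.51) − (+1.170) = +0.34 V.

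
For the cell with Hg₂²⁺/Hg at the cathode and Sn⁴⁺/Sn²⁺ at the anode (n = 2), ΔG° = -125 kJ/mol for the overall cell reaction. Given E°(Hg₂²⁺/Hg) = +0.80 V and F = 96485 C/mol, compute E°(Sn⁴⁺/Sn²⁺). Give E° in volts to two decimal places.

+0.15 V

E°cell = −ΔG°/(nF) = −(-125×10³)/((2)(96485)) = +0.648 V.
Since Hg₂²⁺/Hg is the cathode and Sn⁴⁺/Sn²⁺ the anode, E°cell = E°(Hg₂²⁺/Hg) − E°(Sn⁴⁺/Sn²⁺).
So E°(Sn⁴⁺/Sn²⁺) = E°(Hg₂²⁺/Hg) − E°cell = (+0.80) − (+0.648) = +0.15 V.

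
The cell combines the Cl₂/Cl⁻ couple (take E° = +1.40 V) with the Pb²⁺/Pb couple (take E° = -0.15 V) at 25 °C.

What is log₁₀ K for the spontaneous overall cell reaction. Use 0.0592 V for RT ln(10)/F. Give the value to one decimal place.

52.4

Cathode: Cl₂/Cl⁻; anode: Pb²⁺/Pb. E°cell = +1.55 V, n = 2.
log K = nE°cell / 0.0592 = (2)(+1.55) / 0.0592 = 52.4.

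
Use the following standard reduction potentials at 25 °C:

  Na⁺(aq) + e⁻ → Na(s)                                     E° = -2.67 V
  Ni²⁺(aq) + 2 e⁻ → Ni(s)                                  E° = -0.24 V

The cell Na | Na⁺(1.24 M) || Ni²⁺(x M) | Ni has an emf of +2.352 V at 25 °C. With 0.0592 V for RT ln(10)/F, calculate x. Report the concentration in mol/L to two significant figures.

0.0036 M

Ni²⁺/Ni is the cathode, Na⁺/Na the anode: E°cell = +2.43 V, n = 2.
Overall reaction: Ni²⁺(aq) + 2 Na(s) → Ni(s) + 2 Na⁺(aq); Q = [Na⁺]^2/[Ni²⁺]^1.
From E = E° − (0.0592/n) log Q: log Q = (E° − E)·n/0.0592 = (+2.43 − (+2.352))·2/0.0592 = 2.6351.
So 1·log[Ni²⁺] = 2·log(1.24) − log Q = 0.1868 − (2.6351) = -2.4483; [Ni²⁺] = 10^(-2.4483) ≈ 0.0036 M.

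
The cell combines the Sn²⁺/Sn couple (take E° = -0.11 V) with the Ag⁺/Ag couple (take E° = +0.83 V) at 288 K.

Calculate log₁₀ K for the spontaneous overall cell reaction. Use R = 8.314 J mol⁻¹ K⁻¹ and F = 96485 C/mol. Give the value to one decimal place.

Cathode: Ag⁺/Ag; anode: Sn²⁺/Sn. E°cell = (+0.83) − (-0.11) = +0.94 V, with n = 2.
ΔG° = −nFE° = −RT ln K, so ln K = nFE°/(RT) = (2)(96485)(+0.94) / ((8.314)(288)) = 75.756.
log₁₀ K = 75.756 / ln 10 = 32.9.

32.9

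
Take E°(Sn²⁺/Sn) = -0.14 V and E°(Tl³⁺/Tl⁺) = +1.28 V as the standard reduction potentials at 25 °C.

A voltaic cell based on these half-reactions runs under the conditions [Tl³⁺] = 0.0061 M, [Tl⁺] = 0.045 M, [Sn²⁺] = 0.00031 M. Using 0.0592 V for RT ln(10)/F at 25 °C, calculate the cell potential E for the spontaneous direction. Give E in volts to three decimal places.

+1.498 V

Tl³⁺/Tl⁺ is the cathode (higher E°), Sn²⁺/Sn the anode: E°cell = +1.28 − (-0.14) = +1.42 V, n = 2.
Overall: Tl³⁺(aq) + Sn(s) → Tl⁺(aq) + Sn²⁺(aq)
Q = [Tl⁺]·[Sn²⁺] / ([Tl³⁺]); log Q = -2.641.
E = E° − (0.0592/n) log Q = +1.42 − (0.0592/2)(-2.641) = +1.498 V.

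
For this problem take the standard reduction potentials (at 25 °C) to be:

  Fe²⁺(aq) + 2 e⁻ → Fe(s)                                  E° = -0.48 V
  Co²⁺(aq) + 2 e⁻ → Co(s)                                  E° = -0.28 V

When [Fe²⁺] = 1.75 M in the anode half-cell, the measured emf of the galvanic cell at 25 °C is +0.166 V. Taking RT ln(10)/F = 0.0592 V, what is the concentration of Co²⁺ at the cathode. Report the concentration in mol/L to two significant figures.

Co²⁺/Co is the cathode, Fe²⁺/Fe the anode: E°cell = +0.20 V, n = 2.
Overall reaction: Co²⁺(aq) + Fe(s) → Co(s) + Fe²⁺(aq); Q = [Fe²⁺]^1/[Co²⁺]^1.
From E = E° − (0.0592/n) log Q: log Q = (E° − E)·n/0.0592 = (+0.20 − (+0.166))·2/0.0592 = 1.1486.
So 1·log[Co²⁺] = 1·log(1.75) − log Q = 0.2430 − (1.1486) = -0.9056; [Co²⁺] = 10^(-0.9056) ≈ 0.12 M.

0.12 M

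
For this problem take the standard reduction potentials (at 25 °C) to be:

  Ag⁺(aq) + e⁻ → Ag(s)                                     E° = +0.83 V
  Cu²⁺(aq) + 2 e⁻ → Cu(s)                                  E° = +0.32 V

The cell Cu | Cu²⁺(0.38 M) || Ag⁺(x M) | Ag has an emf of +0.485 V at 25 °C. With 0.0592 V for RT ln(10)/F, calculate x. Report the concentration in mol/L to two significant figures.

Ag⁺/Ag is the cathode, Cu²⁺/Cu the anode: E°cell = +0.51 V, n = 2.
Overall reaction: 2 Ag⁺(aq) + Cu(s) → 2 Ag(s) + Cu²⁺(aq); Q = [Cu²⁺]^1/[Ag⁺]^2.
From E = E° − (0.0592/n) log Q: log Q = (E° − E)·n/0.0592 = (+0.51 − (+0.485))·2/0.0592 = 0.8446.
So 2·log[Ag⁺] = 1·log(0.38) − log Q = -0.4202 − (0.8446) = -1.2648; log[Ag⁺] = -1.2648 / 2 = -0.6324; [Ag⁺] = 10^(-0.6324) ≈ 0.23 M.

0.23 M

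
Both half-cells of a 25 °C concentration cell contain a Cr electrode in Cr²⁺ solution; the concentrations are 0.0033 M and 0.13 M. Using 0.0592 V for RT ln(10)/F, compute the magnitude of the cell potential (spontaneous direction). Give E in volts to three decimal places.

For a concentration cell E°cell = 0. The 0.13 M side is the cathode (reduction is favoured where [Cr²⁺] is higher).
With n = 2, E = −(0.0592/2) log([Cr²⁺]ₐₙ/[Cr²⁺]꜀ₐₜ) = −(0.0592/2) log(0.0033/0.13) = −(0.0592/2)(-1.595) = +0.047 V.

+0.047 V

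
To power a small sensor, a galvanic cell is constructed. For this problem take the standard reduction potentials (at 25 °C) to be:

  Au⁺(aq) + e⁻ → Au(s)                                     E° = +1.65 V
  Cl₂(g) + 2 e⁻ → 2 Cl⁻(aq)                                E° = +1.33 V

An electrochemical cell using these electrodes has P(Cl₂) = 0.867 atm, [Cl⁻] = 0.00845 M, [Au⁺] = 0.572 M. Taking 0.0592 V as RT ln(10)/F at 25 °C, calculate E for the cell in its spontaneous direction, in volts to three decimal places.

+0.185 V

Au⁺/Au is the cathode (higher E°), Cl₂/Cl⁻ the anode: E°cell = +1.65 − (+1.33) = +0.32 V, n = 2.
Overall: 2 Au⁺(aq) + 2 Cl⁻(aq) → 2 Au(s) + Cl₂(g)
Q = P(Cl₂) / ([Au⁺]^2·[Cl⁻]^2); log Q = 4.570.
E = E° − (0.0592/n) log Q = +0.32 − (0.0592/2)(4.570) = +0.185 V.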